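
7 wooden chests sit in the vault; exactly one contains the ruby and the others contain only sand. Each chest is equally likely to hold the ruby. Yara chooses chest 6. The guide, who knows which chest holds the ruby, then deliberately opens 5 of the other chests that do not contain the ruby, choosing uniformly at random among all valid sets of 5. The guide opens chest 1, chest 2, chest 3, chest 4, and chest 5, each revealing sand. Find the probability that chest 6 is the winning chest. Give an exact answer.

1/7

Condition on the true location of the ruby.
If it is in any of chests 1, 2, 3, 4, and 5 (prior 1/7 each): that chest was opened and seen not to hold the prize — ruled out; weight (1/7)·0 = 0 each.
If it is in chest 6 (prior 1/7): the guide has 6 equally likely choices, so probability 1/6; weight (1/7)·(1/6) = 1/42.
If it is in chest 7 (prior 1/7): the guide has no choice, probability 1; weight (1/7)·1 = 1/7.
The weights sum to 1/6.
So P(the ruby in chest 6 | the guide opened chest 1, chest 2, chest 3, chest 4, and chest 5) = (1/42) / (1/6) = 1/7.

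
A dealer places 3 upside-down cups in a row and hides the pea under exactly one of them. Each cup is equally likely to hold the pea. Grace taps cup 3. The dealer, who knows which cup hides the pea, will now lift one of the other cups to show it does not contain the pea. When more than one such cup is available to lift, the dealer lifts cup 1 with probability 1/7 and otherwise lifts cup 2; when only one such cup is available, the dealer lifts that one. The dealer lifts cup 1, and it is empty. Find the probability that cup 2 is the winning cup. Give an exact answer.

7/8

Apply Bayes' rule, conditioning on where the pea actually is.
If it is under cup 1 (prior 1/3): the dealer opened cup 1, so this case is ruled out; weight (1/3)·0 = 0.
If it is under cup 2 (prior 1/3): only cup 1 is available, probability 1; weight (1/3)·1 = 1/3.
If it is under cup 3 (prior 1/3): cup 1 is available, opened with probability 1/7; weight (1/3)·(1/7) = 1/21.
The weights sum to 8/21.
So P(the pea under cup 2 | the dealer opened cup 1) = (1/3) / (8/21) = 7/8.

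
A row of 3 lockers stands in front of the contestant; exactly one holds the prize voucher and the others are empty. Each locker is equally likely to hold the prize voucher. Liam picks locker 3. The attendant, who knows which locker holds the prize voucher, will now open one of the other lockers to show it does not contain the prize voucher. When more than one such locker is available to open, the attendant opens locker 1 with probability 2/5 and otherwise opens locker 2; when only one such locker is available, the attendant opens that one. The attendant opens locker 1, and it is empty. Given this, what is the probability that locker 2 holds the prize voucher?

5/7

Condition on the true location of the prize voucher.
If it is in locker 1 (prior 1/3): the attendant opened locker 1, so this case is ruled out; weight (1/3)·0 = 0.
If it is in locker 2 (prior 1/3): only locker 1 is available, probability 1; weight (1/3)·1 = 1/3.
If it is in locker 3 (prior 1/3): locker 1 is available, opened with probability 2/5; weight (1/3)·(2/5) = 2/15.
The weights sum to 7/15.
So P(the prize voucher in locker 2 | the attendant opened locker 1) = (1/3) / (7/15) = 5/7.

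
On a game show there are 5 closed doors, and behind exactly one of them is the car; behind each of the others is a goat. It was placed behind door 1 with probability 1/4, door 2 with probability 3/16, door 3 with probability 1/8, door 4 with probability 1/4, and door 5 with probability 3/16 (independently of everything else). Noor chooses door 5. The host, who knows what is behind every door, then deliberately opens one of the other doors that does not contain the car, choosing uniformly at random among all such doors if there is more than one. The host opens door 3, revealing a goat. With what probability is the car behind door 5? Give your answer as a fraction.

Apply Bayes' rule, conditioning on where the car actually is.
If it is behind either of doors 1 and 4 (prior 1/4 each): the host has 3 equally likely choices, so probability 1/3; weight (1/4)·(1/3) = 1/12 each.
If it is behind door 2 (prior 3/16): the host has 3 equally likely choices, so probability 1/3; weight (3/16)·(1/3) = 1/16.
If it is behind door 3 (prior 1/8): the host opened door 3, so this case is ruled out; weight (1/8)·0 = 0.
If it is behind door 5 (prior 3/16): the host has 4 equally likely choices, so probability 1/4; weight (3/16)·(1/4) = 3/64.
The weights sum to 53/192.
So P(the car behind door 5 | the host opened door 3) = (3/64) / (53/192) = 9/53.

9/53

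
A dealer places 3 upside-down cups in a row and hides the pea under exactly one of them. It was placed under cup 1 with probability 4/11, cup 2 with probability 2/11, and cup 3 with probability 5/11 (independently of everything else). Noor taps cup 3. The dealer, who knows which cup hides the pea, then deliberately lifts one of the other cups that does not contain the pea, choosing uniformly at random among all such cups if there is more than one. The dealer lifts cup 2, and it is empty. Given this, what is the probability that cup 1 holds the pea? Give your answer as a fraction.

8/13

Consider each possible location of the pea in turn.
If it is under cup 1 (prior 4/11): the dealer has no choice, probability 1; weight (4/11)·1 = 4/11.
If it is under cup 2 (prior 2/11): the dealer opened cup 2, so this case is ruled out; weight (2/11)·0 = 0.
If it is under cup 3 (prior 5/11): the dealer has 2 equally likely choices, so probability 1/2; weight (5/11)·(1/2) = 5/22.
The weights sum to 13/22.
So P(the pea under cup 1 | the dealer opened cup 2) = (4/11) / (13/22) = 8/13.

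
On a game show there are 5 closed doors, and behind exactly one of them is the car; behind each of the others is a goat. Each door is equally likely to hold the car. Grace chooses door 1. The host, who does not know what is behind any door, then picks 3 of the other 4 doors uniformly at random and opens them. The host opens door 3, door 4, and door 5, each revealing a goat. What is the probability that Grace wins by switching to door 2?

Because the host chose which doors to open without knowing where the car is, the choice is independent of the prize location. Learning that none of the 3 opened doors holds the car simply rules out those 3 locations and leaves the remaining 2 doors still equally likely by symmetry.
So P(the car behind door 2) = 1/2.

1/2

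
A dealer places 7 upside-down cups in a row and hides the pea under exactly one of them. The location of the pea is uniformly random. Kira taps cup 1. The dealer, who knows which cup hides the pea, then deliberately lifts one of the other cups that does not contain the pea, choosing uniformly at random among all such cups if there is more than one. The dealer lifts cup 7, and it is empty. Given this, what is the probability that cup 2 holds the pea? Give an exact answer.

Apply Bayes' rule, conditioning on where the pea actually is.
If it is under cup 1 (prior 1/7): the dealer has 6 equally likely choices, so probability 1/6; weight (1/7)·(1/6) = 1/42.
If it is under any of cups 2, 3, 4, 5, and 6 (prior 1/7 each): the dealer has 5 equally likely choices, so probability 1/5; weight (1/7)·(1/5) = 1/35 each.
If it is under cup 7 (prior 1/7): the dealer opened cup 7, so this case is ruled out; weight (1/7)·0 = 0.
The weights sum to 1/6.
So P(the pea under cup 2 | the dealer opened cup 7) = (1/35) / (1/6) = 6/35.

6/35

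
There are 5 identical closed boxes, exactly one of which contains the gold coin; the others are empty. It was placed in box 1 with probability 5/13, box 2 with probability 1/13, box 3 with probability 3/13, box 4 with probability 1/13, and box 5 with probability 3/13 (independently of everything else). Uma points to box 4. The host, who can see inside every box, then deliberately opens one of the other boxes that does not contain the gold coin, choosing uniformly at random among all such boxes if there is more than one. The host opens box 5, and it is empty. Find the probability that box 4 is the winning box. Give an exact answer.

1/13

Apply Bayes' rule, conditioning on where the gold coin actually is.
If it is in box 1 (prior 5/13): the host has 3 equally likely choices, so probability 1/3; weight (5/13)·(1/3) = 5/39.
If it is in box 2 (prior 1/13): the host has 3 equally likely choices, so probability 1/3; weight (1/13)·(1/3) = 1/39.
If it is in box 3 (prior 3/13): the host has 3 equally likely choices, so probability 1/3; weight (3/13)·(1/3) = 1/13.
If it is in box 4 (prior 1/13): the host has 4 equally likely choices, so probability 1/4; weight (1/13)·(1/4) = 1/52.
If it is in box 5 (prior 3/13): the host opened box 5, so this case is ruled out; weight (3/13)·0 = 0.
The weights sum to 1/4.
So P(the gold coin in box 4 | the host opened box 5) = (1/52) / (1/4) = 1/13.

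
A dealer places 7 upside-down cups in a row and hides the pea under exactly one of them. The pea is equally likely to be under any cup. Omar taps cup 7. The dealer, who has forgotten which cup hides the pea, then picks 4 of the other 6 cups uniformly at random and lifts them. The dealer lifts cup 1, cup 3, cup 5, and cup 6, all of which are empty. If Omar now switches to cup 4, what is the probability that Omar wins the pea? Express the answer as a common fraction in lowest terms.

1/3

Apply Bayes' rule, conditioning on where the pea actually is.
If it is under any of cups 1, 3, 5, and 6 (prior 1/7 each): that cup was opened and seen not to hold the prize — ruled out; weight (1/7)·0 = 0 each.
If it is under any of cups 2, 4, and 7 (prior 1/7 each): the dealer picks exactly this set with probability 1/15 regardless, and none is the prize; weight (1/7)·(1/15) = 1/105 each.
The weights sum to 1/35.
So P(the pea under cup 4 | the dealer opened cup 1, cup 3, cup 5, and cup 6) = (1/105) / (1/35) = 1/3.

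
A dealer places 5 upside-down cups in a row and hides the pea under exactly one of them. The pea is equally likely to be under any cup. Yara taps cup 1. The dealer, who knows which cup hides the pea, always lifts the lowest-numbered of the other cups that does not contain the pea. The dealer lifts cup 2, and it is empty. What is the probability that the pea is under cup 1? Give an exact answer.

1/4

Condition on the true location of the pea.
If it is under any of cups 1, 3, 4, and 5 (prior 1/5 each): cup 2 is the lowest-numbered option available, probability 1; weight (1/5)·1 = 1/5 each.
If it is under cup 2 (prior 1/5): the dealer opened cup 2, so this case is ruled out; weight (1/5)·0 = 0.
The weights sum to 4/5.
So P(the pea under cup 1 | the dealer opened cup 2) = (1/5) / (4/5) = 1/4.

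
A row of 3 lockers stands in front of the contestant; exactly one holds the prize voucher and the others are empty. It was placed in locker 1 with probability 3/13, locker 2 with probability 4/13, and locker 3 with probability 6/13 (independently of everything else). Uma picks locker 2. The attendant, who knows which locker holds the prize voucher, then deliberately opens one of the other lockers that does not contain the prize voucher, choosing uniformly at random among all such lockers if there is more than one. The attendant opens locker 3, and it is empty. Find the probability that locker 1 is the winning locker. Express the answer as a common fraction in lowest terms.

3/5

Condition on the true location of the prize voucher.
If it is in locker 1 (prior 3/13): the attendant has no choice, probability 1; weight (3/13)·1 = 3/13.
If it is in locker 2 (prior 4/13): the attendant has 2 equally likely choices, so probability 1/2; weight (4/13)·(1/2) = 2/13.
If it is in locker 3 (prior 6/13): the attendant opened locker 3, so this case is ruled out; weight (6/13)·0 = 0.
The weights sum to 5/13.
So P(the prize voucher in locker 1 | the attendant opened locker 3) = (3/13) / (5/13) = 3/5.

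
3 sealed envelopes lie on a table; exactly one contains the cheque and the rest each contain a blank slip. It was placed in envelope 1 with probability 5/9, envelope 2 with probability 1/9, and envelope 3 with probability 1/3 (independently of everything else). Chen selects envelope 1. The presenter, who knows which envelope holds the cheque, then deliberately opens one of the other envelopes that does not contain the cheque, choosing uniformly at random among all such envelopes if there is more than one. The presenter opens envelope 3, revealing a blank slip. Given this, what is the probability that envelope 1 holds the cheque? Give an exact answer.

Consider each possible location of the cheque in turn.
If it is in envelope 1 (prior 5/9): the presenter has 2 equally likely choices, so probability 1/2; weight (5/9)·(1/2) = 5/18.
If it is in envelope 2 (prior 1/9): the presenter has no choice, probability 1; weight (1/9)·1 = 1/9.
If it is in envelope 3 (prior 1/3): the presenter opened envelope 3, so this case is ruled out; weight (1/3)·0 = 0.
The weights sum to 7/18.
So P(the cheque in envelope 1 | the presenter opened envelope 3) = (5/18) / (7/18) = 5/7.

5/7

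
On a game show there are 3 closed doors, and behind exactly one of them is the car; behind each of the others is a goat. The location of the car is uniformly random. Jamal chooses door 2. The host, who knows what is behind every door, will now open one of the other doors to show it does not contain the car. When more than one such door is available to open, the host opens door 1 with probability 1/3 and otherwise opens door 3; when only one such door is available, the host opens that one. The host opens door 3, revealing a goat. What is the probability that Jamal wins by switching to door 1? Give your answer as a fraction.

Consider each possible location of the car in turn.
If it is behind door 1 (prior 1/3): only door 3 is available, probability 1; weight (1/3)·1 = 1/3.
If it is behind door 2 (prior 1/3): door 1 is available but not opened, probability 2/3; weight (1/3)·(2/3) = 2/9.
If it is behind door 3 (prior 1/3): the host opened door 3, so this case is ruled out; weight (1/3)·0 = 0.
The weights sum to 5/9.
So P(the car behind door 1 | the host opened door 3) = (1/3) / (5/9) = 3/5.

3/5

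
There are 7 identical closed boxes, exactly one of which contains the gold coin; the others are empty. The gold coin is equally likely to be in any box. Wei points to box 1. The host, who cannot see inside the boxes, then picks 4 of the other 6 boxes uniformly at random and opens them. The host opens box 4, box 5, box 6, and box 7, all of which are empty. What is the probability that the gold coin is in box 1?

1/3

Consider each possible location of the gold coin in turn.
If it is in any of boxes 1, 2, and 3 (prior 1/7 each): the host picks exactly this set with probability 1/15 regardless, and none is the prize; weight (1/7)·(1/15) = 1/105 each.
If it is in any of boxes 4, 5, 6, and 7 (prior 1/7 each): that box was opened and seen not to hold the prize — ruled out; weight (1/7)·0 = 0 each.
The weights sum to 1/35.
So P(the gold coin in box 1 | the host opened box 4, box 5, box 6, and box 7) = (1/105) / (1/35) = 1/3.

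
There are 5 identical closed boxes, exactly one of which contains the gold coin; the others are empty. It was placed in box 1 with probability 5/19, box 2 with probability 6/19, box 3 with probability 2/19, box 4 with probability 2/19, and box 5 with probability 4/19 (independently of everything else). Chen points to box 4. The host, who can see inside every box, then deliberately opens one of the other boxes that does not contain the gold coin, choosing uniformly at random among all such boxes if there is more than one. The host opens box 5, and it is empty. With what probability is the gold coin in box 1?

10/29

Condition on the true location of the gold coin.
If it is in box 1 (prior 5/19): the host has 3 equally likely choices, so probability 1/3; weight (5/19)·(1/3) = 5/57.
If it is in box 2 (prior 6/19): the host has 3 equally likely choices, so probability 1/3; weight (6/19)·(1/3) = 2/19.
If it is in box 3 (prior 2/19): the host has 3 equally likely choices, so probability 1/3; weight (2/19)·(1/3) = 2/57.
If it is in box 4 (prior 2/19): the host has 4 equally likely choices, so probability 1/4; weight (2/19)·(1/4) = 1/38.
If it is in box 5 (prior 4/19): the host opened box 5, so this case is ruled out; weight (4/19)·0 = 0.
The weights sum to 29/114.
So P(the gold coin in box 1 | the host opened box 5) = (5/57) / (29/114) = 10/29.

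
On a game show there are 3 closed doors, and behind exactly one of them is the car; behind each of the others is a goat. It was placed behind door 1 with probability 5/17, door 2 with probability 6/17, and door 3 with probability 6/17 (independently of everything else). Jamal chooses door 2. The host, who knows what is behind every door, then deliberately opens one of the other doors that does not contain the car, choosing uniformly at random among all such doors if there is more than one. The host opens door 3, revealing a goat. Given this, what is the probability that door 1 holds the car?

Condition on the true location of the car.
If it is behind door 1 (prior 5/17): the host has no choice, probability 1; weight (5/17)·1 = 5/17.
If it is behind door 2 (prior 6/17): the host has 2 equally likely choices, so probability 1/2; weight (6/17)·(1/2) = 3/17.
If it is behind door 3 (prior 6/17): the host opened door 3, so this case is ruled out; weight (6/17)·0 = 0.
The weights sum to 8/17.
So P(the car behind door 1 | the host opened door 3) = (5/17) / (8/17) = 5/8.

5/8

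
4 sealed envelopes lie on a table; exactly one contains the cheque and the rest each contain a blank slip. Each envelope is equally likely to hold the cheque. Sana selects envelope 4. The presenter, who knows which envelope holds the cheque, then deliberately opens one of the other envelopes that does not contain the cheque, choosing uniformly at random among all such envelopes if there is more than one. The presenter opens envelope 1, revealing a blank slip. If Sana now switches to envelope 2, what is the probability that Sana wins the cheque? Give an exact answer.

Consider each possible location of the cheque in turn.
If it is in envelope 1 (prior 1/4): the presenter opened envelope 1, so this case is ruled out; weight (1/4)·0 = 0.
If it is in either of envelopes 2 and 3 (prior 1/4 each): the presenter has 2 equally likely choices, so probability 1/2; weight (1/4)·(1/2) = 1/8 each.
If it is in envelope 4 (prior 1/4): the presenter has 3 equally likely choices, so probability 1/3; weight (1/4)·(1/3) = 1/12.
The weights sum to 1/3.
So P(the cheque in envelope 2 | the presenter opened envelope 1) = (1/8) / (1/3) = 3/8.

3/8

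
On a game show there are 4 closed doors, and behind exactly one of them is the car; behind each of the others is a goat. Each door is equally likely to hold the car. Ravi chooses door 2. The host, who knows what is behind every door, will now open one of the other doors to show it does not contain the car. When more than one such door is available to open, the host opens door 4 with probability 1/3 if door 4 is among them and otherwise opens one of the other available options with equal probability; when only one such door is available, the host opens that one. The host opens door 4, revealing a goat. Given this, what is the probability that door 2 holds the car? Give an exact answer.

1/3

Condition on the true location of the car.
If it is behind any of doors 1, 2, and 3 (prior 1/4 each): door 4 is available, opened with probability 1/3; weight (1/4)·(1/3) = 1/12 each.
If it is behind door 4 (prior 1/4): the host opened door 4, so this case is ruled out; weight (1/4)·0 = 0.
The weights sum to 1/4.
So P(the car behind door 2 | the host opened door 4) = (1/12) / (1/4) = 1/3.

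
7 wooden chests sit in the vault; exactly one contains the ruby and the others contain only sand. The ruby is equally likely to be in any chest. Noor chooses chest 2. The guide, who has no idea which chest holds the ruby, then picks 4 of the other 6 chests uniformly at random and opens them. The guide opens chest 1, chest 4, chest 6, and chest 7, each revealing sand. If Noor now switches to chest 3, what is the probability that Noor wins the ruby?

Apply Bayes' rule, conditioning on where the ruby actually is.
If it is in any of chests 1, 4, 6, and 7 (prior 1/7 each): that chest was opened and seen not to hold the prize — ruled out; weight (1/7)·0 = 0 each.
If it is in any of chests 2, 3, and 5 (prior 1/7 each): the guide picks exactly this set with probability 1/15 regardless, and none is the prize; weight (1/7)·(1/15) = 1/105 each.
The weights sum to 1/35.
So P(the ruby in chest 3 | the guide opened chest 1, chest 4, chest 6, and chest 7) = (1/105) / (1/35) = 1/3.

1/3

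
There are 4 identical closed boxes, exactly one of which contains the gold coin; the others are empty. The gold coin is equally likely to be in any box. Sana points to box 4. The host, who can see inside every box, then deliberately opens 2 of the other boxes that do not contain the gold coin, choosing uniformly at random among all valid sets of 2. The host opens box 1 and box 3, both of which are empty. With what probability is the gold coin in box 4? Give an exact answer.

Condition on the true location of the gold coin.
If it is in either of boxes 1 and 3 (prior 1/4 each): that box was opened and seen not to hold the prize — ruled out; weight (1/4)·0 = 0 each.
If it is in box 2 (prior 1/4): the host has no choice, probability 1; weight (1/4)·1 = 1/4.
If it is in box 4 (prior 1/4): the host has 3 equally likely choices, so probability 1/3; weight (1/4)·(1/3) = 1/12.
The weights sum to 1/3.
So P(the gold coin in box 4 | the host opened box 1 and box 3) = (1/12) / (1/3) = 1/4.

1/4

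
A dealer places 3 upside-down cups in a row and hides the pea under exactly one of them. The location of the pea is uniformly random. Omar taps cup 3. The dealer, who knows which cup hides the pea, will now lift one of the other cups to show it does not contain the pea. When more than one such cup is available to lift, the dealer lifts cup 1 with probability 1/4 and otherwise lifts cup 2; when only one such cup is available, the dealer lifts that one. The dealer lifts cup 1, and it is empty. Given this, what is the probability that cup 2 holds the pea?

Condition on the true location of the pea.
If it is under cup 1 (prior 1/3): the dealer opened cup 1, so this case is ruled out; weight (1/3)·0 = 0.
If it is under cup 2 (prior 1/3): only cup 1 is available, probability 1; weight (1/3)·1 = 1/3.
If it is under cup 3 (prior 1/3): cup 1 is available, opened with probability 1/4; weight (1/3)·(1/4) = 1/12.
The weights sum to 5/12.
So P(the pea under cup 2 | the dealer opened cup 1) = (1/3) / (5/12) = 4/5.

4/5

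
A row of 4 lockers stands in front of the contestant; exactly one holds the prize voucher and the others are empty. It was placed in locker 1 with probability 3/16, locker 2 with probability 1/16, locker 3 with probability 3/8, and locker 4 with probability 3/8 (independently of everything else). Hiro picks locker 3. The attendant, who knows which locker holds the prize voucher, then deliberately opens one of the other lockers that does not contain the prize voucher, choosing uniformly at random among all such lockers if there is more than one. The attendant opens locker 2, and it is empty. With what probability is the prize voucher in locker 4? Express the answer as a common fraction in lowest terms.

Apply Bayes' rule, conditioning on where the prize voucher actually is.
If it is in locker 1 (prior 3/16): the attendant has 2 equally likely choices, so probability 1/2; weight (3/16)·(1/2) = 3/32.
If it is in locker 2 (prior 1/16): the attendant opened locker 2, so this case is ruled out; weight (1/16)·0 = 0.
If it is in locker 3 (prior 3/8): the attendant has 3 equally likely choices, so probability 1/3; weight (3/8)·(1/3) = 1/8.
If it is in locker 4 (prior 3/8): the attendant has 2 equally likely choices, so probability 1/2; weight (3/8)·(1/2) = 3/16.
The weights sum to 13/32.
So P(the prize voucher in locker 4 | the attendant opened locker 2) = (3/16) / (13/32) = 6/13.

6/13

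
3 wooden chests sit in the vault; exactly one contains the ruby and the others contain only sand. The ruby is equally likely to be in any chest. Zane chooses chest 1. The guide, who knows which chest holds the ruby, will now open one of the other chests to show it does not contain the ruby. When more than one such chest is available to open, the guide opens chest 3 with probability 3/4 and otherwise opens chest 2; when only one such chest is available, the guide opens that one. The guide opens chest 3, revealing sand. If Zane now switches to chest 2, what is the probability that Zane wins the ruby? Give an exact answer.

Apply Bayes' rule, conditioning on where the ruby actually is.
If it is in chest 1 (prior 1/3): chest 3 is available, opened with probability 3/4; weight (1/3)·(3/4) = 1/4.
If it is in chest 2 (prior 1/3): only chest 3 is available, probability 1; weight (1/3)·1 = 1/3.
If it is in chest 3 (prior 1/3): the guide opened chest 3, so this case is ruled out; weight (1/3)·0 = 0.
The weights sum to 7/12.
So P(the ruby in chest 2 | the guide opened chest 3) = (1/3) / (7/12) = 4/7.

4/7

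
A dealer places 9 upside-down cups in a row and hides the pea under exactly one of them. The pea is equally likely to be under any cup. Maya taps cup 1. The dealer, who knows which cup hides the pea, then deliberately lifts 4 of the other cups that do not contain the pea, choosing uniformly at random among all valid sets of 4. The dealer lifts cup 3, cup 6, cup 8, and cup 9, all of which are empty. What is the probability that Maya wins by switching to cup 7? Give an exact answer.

2/9

Consider each possible location of the pea in turn.
If it is under cup 1 (prior 1/9): the dealer has 70 equally likely choices, so probability 1/70; weight (1/9)·(1/70) = 1/630.
If it is under any of cups 2, 4, 5, and 7 (prior 1/9 each): the dealer has 35 equally likely choices, so probability 1/35; weight (1/9)·(1/35) = 1/315 each.
If it is under any of cups 3, 6, 8, and 9 (prior 1/9 each): that cup was opened and seen not to hold the prize — ruled out; weight (1/9)·0 = 0 each.
The weights sum to 1/70.
So P(the pea under cup 7 | the dealer opened cup 3, cup 6, cup 8, and cup 9) = (1/315) / (1/70) = 2/9.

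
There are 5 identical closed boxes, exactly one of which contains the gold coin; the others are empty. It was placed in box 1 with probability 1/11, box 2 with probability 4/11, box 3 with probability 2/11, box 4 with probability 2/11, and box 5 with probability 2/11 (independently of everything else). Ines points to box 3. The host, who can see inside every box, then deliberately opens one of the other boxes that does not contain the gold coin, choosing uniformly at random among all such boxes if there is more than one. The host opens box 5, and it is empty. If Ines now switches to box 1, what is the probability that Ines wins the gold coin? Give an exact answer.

Apply Bayes' rule, conditioning on where the gold coin actually is.
If it is in box 1 (prior 1/11): the host has 3 equally likely choices, so probability 1/3; weight (1/11)·(1/3) = 1/33.
If it is in box 2 (prior 4/11): the host has 3 equally likely choices, so probability 1/3; weight (4/11)·(1/3) = 4/33.
If it is in box 3 (prior 2/11): the host has 4 equally likely choices, so probability 1/4; weight (2/11)·(1/4) = 1/22.
If it is in box 4 (prior 2/11): the host has 3 equally likely choices, so probability 1/3; weight (2/11)·(1/3) = 2/33.
If it is in box 5 (prior 2/11): the host opened box 5, so this case is ruled out; weight (2/11)·0 = 0.
The weights sum to 17/66.
So P(the gold coin in box 1 | the host opened box 5) = (1/33) / (17/66) = 2/17.

2/17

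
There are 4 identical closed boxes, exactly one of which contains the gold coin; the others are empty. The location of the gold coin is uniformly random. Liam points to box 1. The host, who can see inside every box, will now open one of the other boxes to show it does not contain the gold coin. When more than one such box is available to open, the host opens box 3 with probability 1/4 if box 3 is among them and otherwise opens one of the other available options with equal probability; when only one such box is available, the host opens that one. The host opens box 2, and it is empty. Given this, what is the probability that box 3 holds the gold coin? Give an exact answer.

Consider each possible location of the gold coin in turn.
If it is in box 1 (prior 1/4): box 3 is available but not opened; box 2 gets probability (1 − 1/4)/2 = 3/8; weight (1/4)·(3/8) = 3/32.
If it is in box 2 (prior 1/4): the host opened box 2, so this case is ruled out; weight (1/4)·0 = 0.
If it is in box 3 (prior 1/4): box 3 holds the prize so is unavailable; the host chooses uniformly among the 2 others, probability 1/2; weight (1/4)·(1/2) = 1/8.
If it is in box 4 (prior 1/4): box 3 is available but not opened, probability 3/4; weight (1/4)·(3/4) = 3/16.
The weights sum to 13/32.
So P(the gold coin in box 3 | the host opened box 2) = (1/8) / (13/32) = 4/13.

4/13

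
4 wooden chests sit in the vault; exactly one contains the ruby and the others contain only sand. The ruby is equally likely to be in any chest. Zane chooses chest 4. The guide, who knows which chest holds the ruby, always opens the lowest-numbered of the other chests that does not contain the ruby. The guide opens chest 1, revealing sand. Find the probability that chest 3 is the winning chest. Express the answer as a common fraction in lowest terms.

Apply Bayes' rule, conditioning on where the ruby actually is.
If it is in chest 1 (prior 1/4): the guide opened chest 1, so this case is ruled out; weight (1/4)·0 = 0.
If it is in any of chests 2, 3, and 4 (prior 1/4 each): chest 1 is the lowest-numbered option available, probability 1; weight (1/4)·1 = 1/4 each.
The weights sum to 3/4.
So P(the ruby in chest 3 | the guide opened chest 1) = (1/4) / (3/4) = 1/3.

1/3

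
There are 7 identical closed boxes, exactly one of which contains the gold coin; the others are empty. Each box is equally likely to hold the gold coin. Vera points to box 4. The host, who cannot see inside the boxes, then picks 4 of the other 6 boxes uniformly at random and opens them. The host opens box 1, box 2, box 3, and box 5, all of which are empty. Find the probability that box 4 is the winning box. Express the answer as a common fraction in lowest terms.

Because the host chose which boxes to open without knowing where the gold coin is, the choice is independent of the prize location. Learning that none of the 4 opened boxes holds the gold coin simply rules out those 4 locations and leaves the remaining 3 boxes still equally likely by symmetry.
So P(the gold coin in box 4) = 1/3.

1/3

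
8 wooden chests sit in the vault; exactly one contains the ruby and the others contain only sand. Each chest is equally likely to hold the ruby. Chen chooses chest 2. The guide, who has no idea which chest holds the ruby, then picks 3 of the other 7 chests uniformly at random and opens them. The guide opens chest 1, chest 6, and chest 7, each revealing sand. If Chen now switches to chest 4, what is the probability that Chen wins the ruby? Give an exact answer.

1/5

Because the guide chose which chests to open without knowing where the ruby is, the choice is independent of the prize location. Learning that none of the 3 opened chests holds the ruby simply rules out those 3 locations and leaves the remaining 5 chests still equally likely by symmetry.
So P(the ruby in chest 4) = 1/5.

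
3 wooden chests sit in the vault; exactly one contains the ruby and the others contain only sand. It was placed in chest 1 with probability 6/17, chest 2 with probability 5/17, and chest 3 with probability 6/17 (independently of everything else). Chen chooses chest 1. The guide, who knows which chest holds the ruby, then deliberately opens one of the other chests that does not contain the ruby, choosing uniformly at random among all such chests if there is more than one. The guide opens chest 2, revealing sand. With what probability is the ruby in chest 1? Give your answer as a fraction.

Condition on the true location of the ruby.
If it is in chest 1 (prior 6/17): the guide has 2 equally likely choices, so probability 1/2; weight (6/17)·(1/2) = 3/17.
If it is in chest 2 (prior 5/17): the guide opened chest 2, so this case is ruled out; weight (5/17)·0 = 0.
If it is in chest 3 (prior 6/17): the guide has no choice, probability 1; weight (6/17)·1 = 6/17.
The weights sum to 9/17.
So P(the ruby in chest 1 | the guide opened chest 2) = (3/17) / (9/17) = 1/3.

1/3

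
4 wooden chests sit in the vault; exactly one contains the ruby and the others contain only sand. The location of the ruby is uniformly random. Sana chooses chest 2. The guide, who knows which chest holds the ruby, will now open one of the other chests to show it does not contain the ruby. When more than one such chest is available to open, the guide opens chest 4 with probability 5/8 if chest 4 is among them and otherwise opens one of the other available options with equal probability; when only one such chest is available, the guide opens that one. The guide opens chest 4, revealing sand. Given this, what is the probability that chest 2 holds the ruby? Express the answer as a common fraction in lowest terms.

1/3

Consider each possible location of the ruby in turn.
If it is in any of chests 1, 2, and 3 (prior 1/4 each): chest 4 is available, opened with probability 5/8; weight (1/4)·(5/8) = 5/32 each.
If it is in chest 4 (prior 1/4): the guide opened chest 4, so this case is ruled out; weight (1/4)·0 = 0.
The weights sum to 15/32.
So P(the ruby in chest 2 | the guide opened chest 4) = (5/32) / (15/32) = 1/3.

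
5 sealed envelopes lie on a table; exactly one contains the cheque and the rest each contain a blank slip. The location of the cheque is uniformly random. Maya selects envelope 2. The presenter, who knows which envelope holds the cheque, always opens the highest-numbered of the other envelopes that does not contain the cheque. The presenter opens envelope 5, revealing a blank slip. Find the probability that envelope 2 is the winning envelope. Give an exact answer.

Consider each possible location of the cheque in turn.
If it is in any of envelopes 1, 2, 3, and 4 (prior 1/5 each): envelope 5 is the highest-numbered option available, probability 1; weight (1/5)·1 = 1/5 each.
If it is in envelope 5 (prior 1/5): the presenter opened envelope 5, so this case is ruled out; weight (1/5)·0 = 0.
The weights sum to 4/5.
So P(the cheque in envelope 2 | the presenter opened envelope 5) = (1/5) / (4/5) = 1/4.

1/4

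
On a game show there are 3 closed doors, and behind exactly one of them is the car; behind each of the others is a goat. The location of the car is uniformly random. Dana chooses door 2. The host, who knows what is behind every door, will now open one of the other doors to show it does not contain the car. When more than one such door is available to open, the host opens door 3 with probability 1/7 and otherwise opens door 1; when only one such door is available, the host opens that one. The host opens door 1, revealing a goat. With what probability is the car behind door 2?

6/13

Apply Bayes' rule, conditioning on where the car actually is.
If it is behind door 1 (prior 1/3): the host opened door 1, so this case is ruled out; weight (1/3)·0 = 0.
If it is behind door 2 (prior 1/3): door 3 is available but not opened, probability 6/7; weight (1/3)·(6/7) = 2/7.
If it is behind door 3 (prior 1/3): only door 1 is available, probability 1; weight (1/3)·1 = 1/3.
The weights sum to 13/21.
So P(the car behind door 2 | the host opened door 1) = (2/7) / (13/21) = 6/13.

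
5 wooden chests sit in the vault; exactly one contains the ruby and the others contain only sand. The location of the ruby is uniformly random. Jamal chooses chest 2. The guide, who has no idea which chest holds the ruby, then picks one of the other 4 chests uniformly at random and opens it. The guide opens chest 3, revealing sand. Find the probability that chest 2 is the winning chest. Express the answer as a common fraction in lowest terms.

1/4

Apply Bayes' rule, conditioning on where the ruby actually is.
If it is in any of chests 1, 2, 4, and 5 (prior 1/5 each): the guide picks chest 3 with probability 1/4 regardless, and it is not the prize; weight (1/5)·(1/4) = 1/20 each.
If it is in chest 3 (prior 1/5): the guide opened chest 3, so this case is ruled out; weight (1/5)·0 = 0.
The weights sum to 1/5.
So P(the ruby in chest 2 | the guide opened chest 3) = (1/20) / (1/5) = 1/4.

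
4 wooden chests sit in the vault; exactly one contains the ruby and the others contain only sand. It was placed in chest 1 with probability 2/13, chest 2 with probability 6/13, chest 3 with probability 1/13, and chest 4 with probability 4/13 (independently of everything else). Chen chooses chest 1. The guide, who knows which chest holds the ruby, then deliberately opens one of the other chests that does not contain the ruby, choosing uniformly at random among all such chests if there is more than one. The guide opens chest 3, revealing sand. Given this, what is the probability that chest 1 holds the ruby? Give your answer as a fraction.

2/17

Apply Bayes' rule, conditioning on where the ruby actually is.
If it is in chest 1 (prior 2/13): the guide has 3 equally likely choices, so probability 1/3; weight (2/13)·(1/3) = 2/39.
If it is in chest 2 (prior 6/13): the guide has 2 equally likely choices, so probability 1/2; weight (6/13)·(1/2) = 3/13.
If it is in chest 3 (prior 1/13): the guide opened chest 3, so this case is ruled out; weight (1/13)·0 = 0.
If it is in chest 4 (prior 4/13): the guide has 2 equally likely choices, so probability 1/2; weight (4/13)·(1/2) = 2/13.
The weights sum to 17/39.
So P(the ruby in chest 1 | the guide opened chest 3) = (2/39) / (17/39) = 2/17.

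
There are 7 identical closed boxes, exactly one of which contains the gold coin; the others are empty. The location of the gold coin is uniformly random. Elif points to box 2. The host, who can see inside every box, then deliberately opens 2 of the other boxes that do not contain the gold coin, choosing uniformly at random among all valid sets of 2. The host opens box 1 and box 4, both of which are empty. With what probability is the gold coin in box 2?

1/7

Apply Bayes' rule, conditioning on where the gold coin actually is.
If it is in either of boxes 1 and 4 (prior 1/7 each): that box was opened and seen not to hold the prize — ruled out; weight (1/7)·0 = 0 each.
If it is in box 2 (prior 1/7): the host has 15 equally likely choices, so probability 1/15; weight (1/7)·(1/15) = 1/105.
If it is in any of boxes 3, 5, 6, and 7 (prior 1/7 each): the host has 10 equally likely choices, so probability 1/10; weight (1/7)·(1/10) = 1/70 each.
The weights sum to 1/15.
So P(the gold coin in box 2 | the host opened box 1 and box 4) = (1/105) / (1/15) = 1/7.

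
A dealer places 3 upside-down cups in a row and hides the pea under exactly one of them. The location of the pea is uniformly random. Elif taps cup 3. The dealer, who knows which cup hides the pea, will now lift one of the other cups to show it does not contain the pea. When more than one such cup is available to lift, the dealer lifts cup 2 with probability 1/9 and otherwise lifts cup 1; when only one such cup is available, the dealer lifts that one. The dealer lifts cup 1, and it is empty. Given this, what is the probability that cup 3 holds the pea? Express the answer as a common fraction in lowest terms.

Consider each possible location of the pea in turn.
If it is under cup 1 (prior 1/3): the dealer opened cup 1, so this case is ruled out; weight (1/3)·0 = 0.
If it is under cup 2 (prior 1/3): only cup 1 is available, probability 1; weight (1/3)·1 = 1/3.
If it is under cup 3 (prior 1/3): cup 2 is available but not opened, probability 8/9; weight (1/3)·(8/9) = 8/27.
The weights sum to 17/27.
So P(the pea under cup 3 | the dealer opened cup 1) = (8/27) / (17/27) = 8/17.

8/17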